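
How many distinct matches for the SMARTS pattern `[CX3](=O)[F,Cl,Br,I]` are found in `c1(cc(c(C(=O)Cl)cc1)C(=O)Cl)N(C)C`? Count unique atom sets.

[CX3](=O)[F,Cl,Br,I] is the SMARTS for an acyl halide: a carbonyl carbon bonded to a halogen.
The molecule carries 2 separate instances of an acyl chloride (-C(=O)Cl) meeting every constraint; each maps to a distinct set of atoms, giving 2 matches.

2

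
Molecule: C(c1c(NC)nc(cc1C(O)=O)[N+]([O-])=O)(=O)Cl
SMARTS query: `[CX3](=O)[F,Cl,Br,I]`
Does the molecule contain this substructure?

Yes

The pattern [CX3](=O)[F,Cl,Br,I] describes a carbonyl carbon bonded to a halogen — an acyl halide.
The molecule carries an acyl chloride (-C(=O)Cl), whose atoms satisfy every constraint of the query, so the pattern matches.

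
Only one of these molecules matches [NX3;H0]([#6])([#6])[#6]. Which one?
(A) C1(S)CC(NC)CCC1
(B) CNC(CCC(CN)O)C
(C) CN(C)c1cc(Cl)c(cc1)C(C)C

C

[NX3;H0]([#6])([#6])[#6] describes a trivalent nitrogen with no H, bonded to three carbons (a tertiary amine).
(A) has an N-methylamino group (-NHCH3) but the nitrogen still has one H (H1), not H0.
(B) has a primary amino group (-NH2) but the nitrogen has H2, not H0 with three carbons.
(C) contains a dimethylamino group (-N(CH3)2), which satisfies every atom and bond constraint.
So the answer is (C).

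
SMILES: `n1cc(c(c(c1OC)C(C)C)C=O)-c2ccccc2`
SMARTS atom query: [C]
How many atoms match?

5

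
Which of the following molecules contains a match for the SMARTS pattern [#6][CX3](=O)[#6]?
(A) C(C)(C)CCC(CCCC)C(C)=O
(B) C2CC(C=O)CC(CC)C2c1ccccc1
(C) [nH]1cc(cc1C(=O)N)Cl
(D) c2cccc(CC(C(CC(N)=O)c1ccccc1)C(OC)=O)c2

[#6][CX3](=O)[#6] describes a carbonyl carbon (no H) flanked by two carbons (a ketone).
(A) contains an acetyl/ketone group (-C(=O)CH3), which satisfies every atom and bond constraint.
(B) has an aldehyde (-CHO) but the carbonyl carbon has H1, so it is not flanked by two carbons.
(C) has a primary amide (-C(=O)NH2) but one neighbour of the carbonyl carbon is N, not C.
(D) has a primary amide (-C(=O)NH2) but one neighbour of the carbonyl carbon is N, not C.
So the answer is (A).

A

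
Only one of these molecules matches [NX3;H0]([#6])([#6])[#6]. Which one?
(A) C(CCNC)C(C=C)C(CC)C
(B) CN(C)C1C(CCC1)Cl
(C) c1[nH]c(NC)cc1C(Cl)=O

B

[NX3;H0]([#6])([#6])[#6] describes a trivalent nitrogen with no H, bonded to three carbons (a tertiary amine).
(A) has an N-methylamino group (-NHCH3) but the nitrogen still has one H (H1), not H0.
(B) contains a dimethylamino group (-N(CH3)2), which satisfies every atom and bond constraint.
(C) has an N-methylamino group (-NHCH3) but the nitrogen still has one H (H1), not H0.
So the answer is (B).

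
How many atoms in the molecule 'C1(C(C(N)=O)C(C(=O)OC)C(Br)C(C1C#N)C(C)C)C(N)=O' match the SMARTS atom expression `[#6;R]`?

6

Check the 22 heavy atoms by environment: 6× C (in 6-ring) → match; 8× C (acyclic) → no; 4× O (acyclic) → no; 3× N (acyclic) → no; 1× Br (acyclic) → no.
That gives 6 matching atoms.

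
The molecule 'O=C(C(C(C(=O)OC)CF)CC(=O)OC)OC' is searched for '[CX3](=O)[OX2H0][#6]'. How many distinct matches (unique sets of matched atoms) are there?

3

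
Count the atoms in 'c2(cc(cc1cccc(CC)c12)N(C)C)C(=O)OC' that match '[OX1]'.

1

The query [OX1] means: aliphatic oxygen with one total connection — typically a carbonyl =O or an oxide.
Check the 19 heavy atoms by environment: 10× c (aromatic, X3) → no; 5× C (X4) → no; 1× N (X3) → no; 1× C (X3) → no; 1× O (X1) → match; 1× O (X2) → no.
That gives 1 matching atom.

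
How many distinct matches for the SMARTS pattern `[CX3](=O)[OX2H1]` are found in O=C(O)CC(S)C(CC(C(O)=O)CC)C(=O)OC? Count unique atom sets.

2

[CX3](=O)[OX2H1] is the SMARTS for a carboxylic acid: an sp2 carbon double-bonded to O and single-bonded to an -OH oxygen.
The molecule carries 2 separate instances of a carboxylic acid group (-C(=O)OH) meeting every constraint; each maps to a distinct set of atoms, giving 2 matches.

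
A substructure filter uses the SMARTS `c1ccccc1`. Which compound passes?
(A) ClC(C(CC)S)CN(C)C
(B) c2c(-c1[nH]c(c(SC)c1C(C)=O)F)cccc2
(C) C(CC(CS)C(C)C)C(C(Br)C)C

B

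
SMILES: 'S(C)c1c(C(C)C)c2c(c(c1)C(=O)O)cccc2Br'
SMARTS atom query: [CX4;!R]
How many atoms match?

Check the 19 heavy atoms by environment: 10× c (aromatic, X3, in 6-ring) → no; 1× S (X2, acyclic) → no; 4× C (X4, acyclic) → match; 1× C (X3, acyclic) → no; 1× O (X1, acyclic) → no; 1× O (X2, acyclic) → no; 1× Br (X1, acyclic) → no.
That gives 4 matching atoms.

4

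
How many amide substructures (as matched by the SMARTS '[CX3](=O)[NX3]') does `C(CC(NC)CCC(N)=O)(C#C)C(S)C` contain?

[CX3](=O)[NX3] is the SMARTS for an amide: a carbonyl carbon bonded to a trivalent nitrogen.
Exactly one fragment in the molecule meets all constraints, giving 1 match.

1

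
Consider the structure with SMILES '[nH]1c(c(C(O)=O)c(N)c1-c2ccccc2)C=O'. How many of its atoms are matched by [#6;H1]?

6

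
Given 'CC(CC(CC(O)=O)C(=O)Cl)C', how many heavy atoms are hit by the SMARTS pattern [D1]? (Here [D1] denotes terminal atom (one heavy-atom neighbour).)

6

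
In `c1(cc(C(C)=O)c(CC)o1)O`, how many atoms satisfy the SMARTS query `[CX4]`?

The query [CX4] means: C with X4: aliphatic carbon with exactly 4 total connections (bonds + H).
Check the 11 heavy atoms by environment: 1× o (aromatic, X2) → no; 4× c (aromatic, X3) → no; 3× C (X4) → match; 1× C (X3) → no; 1× O (X1) → no; 1× O (X2) → no.
That gives 3 matching atoms.

3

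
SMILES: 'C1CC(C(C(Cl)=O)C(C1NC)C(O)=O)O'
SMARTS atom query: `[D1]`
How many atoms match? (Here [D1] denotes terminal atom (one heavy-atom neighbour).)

6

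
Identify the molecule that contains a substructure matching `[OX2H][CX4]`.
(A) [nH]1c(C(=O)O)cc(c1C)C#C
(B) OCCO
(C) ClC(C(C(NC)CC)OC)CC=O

[OX2H][CX4] describes a hydroxyl oxygen bound to an sp3 (X4) carbon (an aliphatic alcohol).
(A) has a carboxylic acid group (-C(=O)OH) but the -OH is on a CX3 carbonyl carbon, not a CX4 carbon.
(B) contains a hydroxyl group (-OH), which satisfies every atom and bond constraint.
(C) has a methoxy ether (-OCH3) but the oxygen has H0 (ether), not H1.
So the answer is (B).

B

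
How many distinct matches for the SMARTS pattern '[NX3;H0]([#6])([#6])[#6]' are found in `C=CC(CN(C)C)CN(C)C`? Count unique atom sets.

[NX3;H0]([#6])([#6])[#6] is the SMARTS for a tertiary amine: a trivalent nitrogen with no H, bonded to three carbons.
The molecule carries 2 separate instances of a dimethylamino group (-N(CH3)2) meeting every constraint; each maps to a distinct set of atoms, giving 2 matches.

2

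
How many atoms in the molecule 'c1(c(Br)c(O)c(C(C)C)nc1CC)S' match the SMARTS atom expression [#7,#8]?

The query [#7,#8] means: nitrogen or oxygen (comma = OR).
Check the 14 heavy atoms by environment: 1× n (aromatic) → match; 5× c (aromatic) → no; 1× S → no; 5× C → no; 1× Br → no; 1× O → match.
Summing the matching environments: 1 + 1 = 2 matching atoms.

2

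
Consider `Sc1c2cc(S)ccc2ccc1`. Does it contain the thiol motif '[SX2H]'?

Yes

The pattern [SX2H] describes an aliphatic sulfur with two connections, one being H — a thiol.
The molecule carries a thiol (-SH), whose atoms satisfy every constraint of the query, so the pattern matches.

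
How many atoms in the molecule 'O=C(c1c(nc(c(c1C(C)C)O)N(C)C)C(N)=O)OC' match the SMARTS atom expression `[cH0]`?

5

The query [cH0] means: aromatic carbon with no attached hydrogen (substituted or ring-fusion).
Check the 20 heavy atoms by environment: 1× n (aromatic, H0) → no; 5× c (aromatic, H0) → match; 1× N (H0) → no; 5× C (H3) → no; 1× O (H1) → no; 1× C (H1) → no; 2× C (H0) → no; 3× O (H0) → no; 1× N (H2) → no.
That gives 5 matching atoms.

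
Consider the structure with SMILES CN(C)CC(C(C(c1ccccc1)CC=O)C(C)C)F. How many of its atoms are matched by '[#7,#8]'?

2

The query [#7,#8] means: nitrogen or oxygen (comma = OR).
Check the 20 heavy atoms by environment: 11× C → no; 1× F → no; 1× O → match; 6× c (aromatic) → no; 1× N → match.
Summing the matching environments: 1 + 1 = 2 matching atoms.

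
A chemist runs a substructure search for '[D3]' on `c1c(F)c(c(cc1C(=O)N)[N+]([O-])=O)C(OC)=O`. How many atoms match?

7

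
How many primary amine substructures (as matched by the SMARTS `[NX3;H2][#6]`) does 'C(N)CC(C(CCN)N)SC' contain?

3

[NX3;H2][#6] is the SMARTS for a primary amine: a trivalent nitrogen with two H attached to carbon.
The molecule carries 3 separate instances of a primary amino group (-NH2) meeting every constraint; each maps to a distinct set of atoms, giving 3 matches.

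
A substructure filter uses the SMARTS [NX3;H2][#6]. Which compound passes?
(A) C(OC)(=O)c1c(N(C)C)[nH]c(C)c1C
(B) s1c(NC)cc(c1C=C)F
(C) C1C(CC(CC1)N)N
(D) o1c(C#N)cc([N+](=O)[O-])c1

C

[NX3;H2][#6] describes a trivalent nitrogen with two H attached to carbon (a primary amine).
(A) has a dimethylamino group (-N(CH3)2) but the nitrogen has H0, not H2.
(B) has an N-methylamino group (-NHCH3) but the nitrogen bears two carbons and only one H (H1), not H2.
(C) contains a primary amino group (-NH2), which satisfies every atom and bond constraint.
(D) has a nitro group (-[N+](=O)[O-]) but the nitrogen is [N+] with no H, not NX3H2.
So the answer is (C).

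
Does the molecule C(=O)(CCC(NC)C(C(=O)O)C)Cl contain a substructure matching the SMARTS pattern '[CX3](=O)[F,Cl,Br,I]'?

Yes

The pattern [CX3](=O)[F,Cl,Br,I] describes a carbonyl carbon bonded to a halogen — an acyl halide.
The molecule carries an acyl chloride (-C(=O)Cl), whose atoms satisfy every constraint of the query, so the pattern matches.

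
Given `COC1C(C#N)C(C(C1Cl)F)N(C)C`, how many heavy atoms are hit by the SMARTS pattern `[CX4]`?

The query [CX4] means: C with X4: aliphatic carbon with exactly 4 total connections (bonds + H).
Check the 14 heavy atoms by environment: 8× C (X4) → match; 1× C (X2) → no; 1× N (X1) → no; 1× Cl (X1) → no; 1× O (X2) → no; 1× N (X3) → no; 1× F (X1) → no.
That gives 8 matching atoms.

8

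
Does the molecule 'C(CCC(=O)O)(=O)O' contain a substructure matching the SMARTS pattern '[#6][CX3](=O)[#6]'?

No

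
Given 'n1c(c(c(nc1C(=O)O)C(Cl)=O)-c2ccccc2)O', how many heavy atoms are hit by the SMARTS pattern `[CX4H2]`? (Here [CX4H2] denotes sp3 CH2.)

The query [CX4H2] means: sp3 carbon (X4) with exactly two hydrogens.
Check the 19 heavy atoms by environment: 2× n (aromatic, H0, X2) → no; 5× c (aromatic, H0, X3) → no; 2× C (H0, X3) → no; 2× O (H0, X1) → no; 1× Cl (H0, X1) → no; 5× c (aromatic, H1, X3) → no; 2× O (H1, X2) → no.
No environment satisfies the query, so 0 matching atoms.

0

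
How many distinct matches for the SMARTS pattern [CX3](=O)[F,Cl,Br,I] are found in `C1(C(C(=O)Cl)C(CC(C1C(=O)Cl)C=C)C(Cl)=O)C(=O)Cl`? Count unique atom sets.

4

[CX3](=O)[F,Cl,Br,I] is the SMARTS for an acyl halide: a carbonyl carbon bonded to a halogen.
The molecule carries 4 separate instances of an acyl chloride (-C(=O)Cl) meeting every constraint; each maps to a distinct set of atoms, giving 4 matches.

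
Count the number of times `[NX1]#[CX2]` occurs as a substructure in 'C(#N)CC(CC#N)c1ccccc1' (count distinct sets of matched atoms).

[NX1]#[CX2] is the SMARTS for a nitrile: a nitrogen triple-bonded to a two-connected carbon.
The molecule carries 2 separate instances of a nitrile (-C#N) meeting every constraint; each maps to a distinct set of atoms, giving 2 matches.

2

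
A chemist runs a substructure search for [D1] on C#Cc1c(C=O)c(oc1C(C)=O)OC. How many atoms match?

5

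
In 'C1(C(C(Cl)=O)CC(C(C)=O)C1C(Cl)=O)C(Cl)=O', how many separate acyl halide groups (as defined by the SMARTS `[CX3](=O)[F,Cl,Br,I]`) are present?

[CX3](=O)[F,Cl,Br,I] is the SMARTS for an acyl halide: a carbonyl carbon bonded to a halogen.
The molecule carries 3 separate instances of an acyl chloride (-C(=O)Cl) meeting every constraint; each maps to a distinct set of atoms, giving 3 matches.

3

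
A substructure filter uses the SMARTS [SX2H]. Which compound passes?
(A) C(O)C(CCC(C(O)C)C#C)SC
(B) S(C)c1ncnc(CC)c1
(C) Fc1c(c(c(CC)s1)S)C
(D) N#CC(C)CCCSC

C

[SX2H] describes an aliphatic sulfur with two connections, one being H (a thiol).
(A) has a methylthio ether (-SCH3) but the sulfur has H0 (bonded to two carbons), not H1.
(B) has a methylthio ether (-SCH3) but the sulfur has H0 (bonded to two carbons), not H1.
(C) contains a thiol (-SH), which satisfies every atom and bond constraint.
(D) has a methylthio ether (-SCH3) but the sulfur has H0 (bonded to two carbons), not H1.
So the answer is (C).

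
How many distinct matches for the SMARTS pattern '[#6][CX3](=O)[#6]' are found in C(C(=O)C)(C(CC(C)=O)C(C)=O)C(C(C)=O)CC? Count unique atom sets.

4

[#6][CX3](=O)[#6] is the SMARTS for a ketone: a carbonyl carbon (no H) flanked by two carbons.
The molecule carries 4 separate instances of an acetyl/ketone group (-C(=O)CH3) meeting every constraint; each maps to a distinct set of atoms, giving 4 matches.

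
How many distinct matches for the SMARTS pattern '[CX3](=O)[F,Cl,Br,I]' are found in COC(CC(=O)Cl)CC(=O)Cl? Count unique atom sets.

2

[CX3](=O)[F,Cl,Br,I] is the SMARTS for an acyl halide: a carbonyl carbon bonded to a halogen.
The molecule carries 2 separate instances of an acyl chloride (-C(=O)Cl) meeting every constraint; each maps to a distinct set of atoms, giving 2 matches.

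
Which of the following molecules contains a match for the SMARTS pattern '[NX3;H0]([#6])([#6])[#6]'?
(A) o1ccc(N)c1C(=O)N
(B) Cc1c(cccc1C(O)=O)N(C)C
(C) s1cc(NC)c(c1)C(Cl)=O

B

[NX3;H0]([#6])([#6])[#6] describes a trivalent nitrogen with no H, bonded to three carbons (a tertiary amine).
(A) has a primary amide (-C(=O)NH2) but the amide nitrogen has H2 and only one carbon neighbour.
(B) contains a dimethylamino group (-N(CH3)2), which satisfies every atom and bond constraint.
(C) has an N-methylamino group (-NHCH3) but the nitrogen still has one H (H1), not H0.
So the answer is (B).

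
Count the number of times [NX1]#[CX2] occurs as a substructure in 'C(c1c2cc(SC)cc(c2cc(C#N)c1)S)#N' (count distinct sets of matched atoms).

2

[NX1]#[CX2] is the SMARTS for a nitrile: a nitrogen triple-bonded to a two-connected carbon.
The molecule carries 2 separate instances of a nitrile (-C#N) meeting every constraint; each maps to a distinct set of atoms, giving 2 matches.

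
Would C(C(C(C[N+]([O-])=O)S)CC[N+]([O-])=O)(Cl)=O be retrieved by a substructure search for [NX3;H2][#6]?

No

The pattern [NX3;H2][#6] describes a trivalent nitrogen with two H attached to carbon — a primary amine.
The closest candidate here is a nitro group (-[N+](=O)[O-]), but the nitrogen is [N+] with no H, not NX3H2. No other fragment satisfies the full query, so there is no match.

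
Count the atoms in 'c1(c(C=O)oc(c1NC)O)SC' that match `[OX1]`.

1

The query [OX1] means: aliphatic oxygen with one total connection — typically a carbonyl =O or an oxide.
Check the 12 heavy atoms by environment: 1× o (aromatic, X2) → no; 4× c (aromatic, X3) → no; 1× N (X3) → no; 2× C (X4) → no; 1× O (X2) → no; 1× S (X2) → no; 1× C (X3) → no; 1× O (X1) → match.
That gives 1 matching atom.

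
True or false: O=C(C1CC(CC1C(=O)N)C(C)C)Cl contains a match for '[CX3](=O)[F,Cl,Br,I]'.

True

The pattern [CX3](=O)[F,Cl,Br,I] describes a carbonyl carbon bonded to a halogen — an acyl halide.
The molecule carries an acyl chloride (-C(=O)Cl), whose atoms satisfy every constraint of the query, so the pattern matches.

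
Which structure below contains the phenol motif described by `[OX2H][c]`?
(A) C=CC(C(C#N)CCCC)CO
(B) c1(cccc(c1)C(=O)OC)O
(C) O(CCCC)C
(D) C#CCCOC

[OX2H][c] describes a hydroxyl oxygen attached to an aromatic carbon (a phenol).
(A) has a hydroxyl group (-OH) but the -OH is on an aliphatic carbon, not an aromatic c.
(B) contains a hydroxyl group (-OH), which satisfies every atom and bond constraint.
(C) has a methoxy ether (-OCH3) but the oxygen has H0, not H1.
(D) has a methoxy ether (-OCH3) but the oxygen has H0, not H1.
So the answer is (B).

B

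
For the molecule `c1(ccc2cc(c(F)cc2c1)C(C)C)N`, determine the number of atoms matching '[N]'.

The query [N] means: uppercase N matches aliphatic (non-aromatic) nitrogen only.
Check the 15 heavy atoms by environment: 10× c (aromatic) → no; 1× N → match; 1× F → no; 3× C → no.
That gives 1 matching atom.

1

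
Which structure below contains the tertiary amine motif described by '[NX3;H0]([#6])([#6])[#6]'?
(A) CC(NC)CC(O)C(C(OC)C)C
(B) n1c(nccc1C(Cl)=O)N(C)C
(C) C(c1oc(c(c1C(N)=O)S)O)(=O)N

B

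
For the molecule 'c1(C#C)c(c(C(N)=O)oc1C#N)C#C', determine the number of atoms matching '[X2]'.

The query [X2] means: any atom with exactly two total connections (bonds + H).
Check the 14 heavy atoms by environment: 1× o (aromatic, X2) → match; 4× c (aromatic, X3) → no; 5× C (X2) → match; 1× C (X3) → no; 1× O (X1) → no; 1× N (X3) → no; 1× N (X1) → no.
Summing the matching environments: 1 + 5 = 6 matching atoms.

6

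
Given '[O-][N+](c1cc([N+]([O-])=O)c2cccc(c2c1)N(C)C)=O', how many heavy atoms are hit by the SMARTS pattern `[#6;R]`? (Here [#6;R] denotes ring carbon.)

10

The query [#6;R] means: carbon that is part of a ring.
Check the 19 heavy atoms by environment: 10× c (aromatic, in 6-ring) → match; 1× N (acyclic) → no; 2× C (acyclic) → no; 2× N (charge +1, acyclic) → no; 2× O (charge -1, acyclic) → no; 2× O (acyclic) → no.
That gives 10 matching atoms.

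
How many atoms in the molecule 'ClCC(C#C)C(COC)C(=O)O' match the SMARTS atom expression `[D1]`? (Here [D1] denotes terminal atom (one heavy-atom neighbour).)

5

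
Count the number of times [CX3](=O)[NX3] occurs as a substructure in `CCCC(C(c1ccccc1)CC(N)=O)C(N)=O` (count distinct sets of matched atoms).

2

[CX3](=O)[NX3] is the SMARTS for an amide: a carbonyl carbon bonded to a trivalent nitrogen.
The molecule carries 2 separate instances of a primary amide (-C(=O)NH2) meeting every constraint; each maps to a distinct set of atoms, giving 2 matches.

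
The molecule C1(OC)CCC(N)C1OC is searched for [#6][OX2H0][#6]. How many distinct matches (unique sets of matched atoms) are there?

2

[#6][OX2H0][#6] is the SMARTS for an ether: an aliphatic oxygen bridging two carbons with no H on the oxygen.
The molecule carries 2 separate instances of a methoxy ether (-OCH3) meeting every constraint; each maps to a distinct set of atoms, giving 2 matches.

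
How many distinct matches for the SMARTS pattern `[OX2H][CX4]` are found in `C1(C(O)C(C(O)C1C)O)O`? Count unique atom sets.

4

[OX2H][CX4] is the SMARTS for an aliphatic alcohol: a hydroxyl oxygen bound to an sp3 (X4) carbon.
The molecule carries 4 separate instances of a hydroxyl group (-OH) meeting every constraint; each maps to a distinct set of atoms, giving 4 matches.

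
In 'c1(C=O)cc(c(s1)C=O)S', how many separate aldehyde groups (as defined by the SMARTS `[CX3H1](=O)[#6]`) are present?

2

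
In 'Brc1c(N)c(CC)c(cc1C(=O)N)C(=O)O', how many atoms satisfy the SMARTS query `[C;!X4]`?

2

The query [C;!X4] means: aliphatic carbon that does not have four total connections.
Check the 16 heavy atoms by environment: 6× c (aromatic, X3) → no; 2× C (X4) → no; 2× N (X3) → no; 2× C (X3) → match; 2× O (X1) → no; 1× O (X2) → no; 1× Br (X1) → no.
That gives 2 matching atoms.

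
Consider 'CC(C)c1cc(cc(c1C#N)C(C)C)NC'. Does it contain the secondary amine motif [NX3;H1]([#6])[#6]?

The pattern [NX3;H1]([#6])[#6] describes a trivalent nitrogen with one H, bonded to two carbons — a secondary amine.
The molecule carries an N-methylamino group (-NHCH3), whose atoms satisfy every constraint of the query, so the pattern matches.

Yes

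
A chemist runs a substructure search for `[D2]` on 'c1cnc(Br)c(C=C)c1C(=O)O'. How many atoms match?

4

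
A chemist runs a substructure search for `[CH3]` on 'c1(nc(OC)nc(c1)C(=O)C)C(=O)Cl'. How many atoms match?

2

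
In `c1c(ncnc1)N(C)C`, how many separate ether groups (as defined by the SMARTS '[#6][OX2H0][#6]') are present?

0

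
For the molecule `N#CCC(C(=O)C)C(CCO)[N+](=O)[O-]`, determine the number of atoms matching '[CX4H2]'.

3

The query [CX4H2] means: sp3 carbon (X4) with exactly two hydrogens.
Check the 14 heavy atoms by environment: 3× C (H2, X4) → match; 2× C (H1, X4) → no; 1× O (H1, X2) → no; 1× C (H0, X3) → no; 2× O (H0, X1) → no; 1× C (H3, X4) → no; 1× N (charge +1, H0, X3) → no; 1× O (charge -1, H0, X1) → no; 1× C (H0, X2) → no; 1× N (H0, X1) → no.
That gives 3 matching atoms.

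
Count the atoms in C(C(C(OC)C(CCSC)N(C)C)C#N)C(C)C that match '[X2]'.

3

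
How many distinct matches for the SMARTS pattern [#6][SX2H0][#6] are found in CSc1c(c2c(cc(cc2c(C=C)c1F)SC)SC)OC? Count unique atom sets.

3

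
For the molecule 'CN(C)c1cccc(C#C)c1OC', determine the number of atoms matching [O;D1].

0

The query [O;D1] means: aliphatic oxygen bonded to exactly one heavy atom.
Check the 13 heavy atoms by environment: 3× c (aromatic, D3) → no; 3× c (aromatic, D2) → no; 1× C (D2) → no; 4× C (D1) → no; 1× O (D2) → no; 1× N (D3) → no.
No environment satisfies the query, so 0 matching atoms.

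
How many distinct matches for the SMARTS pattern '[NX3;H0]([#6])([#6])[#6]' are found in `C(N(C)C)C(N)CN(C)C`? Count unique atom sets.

2

[NX3;H0]([#6])([#6])[#6] is the SMARTS for a tertiary amine: a trivalent nitrogen with no H, bonded to three carbons.
The molecule carries 2 separate instances of a dimethylamino group (-N(CH3)2) meeting every constraint; each maps to a distinct set of atoms, giving 2 matches.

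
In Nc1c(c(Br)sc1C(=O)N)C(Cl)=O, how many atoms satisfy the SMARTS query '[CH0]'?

2

The query [CH0] means: aliphatic carbon with no attached hydrogen.
Check the 13 heavy atoms by environment: 1× s (aromatic, H0) → no; 4× c (aromatic, H0) → no; 1× Br (H0) → no; 2× C (H0) → match; 2× O (H0) → no; 2× N (H2) → no; 1× Cl (H0) → no.
That gives 2 matching atoms.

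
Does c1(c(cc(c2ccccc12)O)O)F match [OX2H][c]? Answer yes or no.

Yes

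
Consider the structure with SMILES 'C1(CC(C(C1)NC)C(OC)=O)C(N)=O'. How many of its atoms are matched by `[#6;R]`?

5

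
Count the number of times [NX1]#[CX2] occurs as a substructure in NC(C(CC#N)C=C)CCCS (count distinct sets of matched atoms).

[NX1]#[CX2] is the SMARTS for a nitrile: a nitrogen triple-bonded to a two-connected carbon.
Exactly one fragment in the molecule meets all constraints, giving 1 match.

1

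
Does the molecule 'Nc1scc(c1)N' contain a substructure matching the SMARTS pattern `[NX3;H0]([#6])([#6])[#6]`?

No

The pattern [NX3;H0]([#6])([#6])[#6] describes a trivalent nitrogen with no H, bonded to three carbons — a tertiary amine.
The closest candidate here is a primary amino group (-NH2), but the nitrogen has H2, not H0 with three carbons. No other fragment satisfies the full query, so there is no match.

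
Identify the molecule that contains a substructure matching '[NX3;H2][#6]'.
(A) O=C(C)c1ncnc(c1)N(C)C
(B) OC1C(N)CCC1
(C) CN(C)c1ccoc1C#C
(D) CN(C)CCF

B

[NX3;H2][#6] describes a trivalent nitrogen with two H attached to carbon (a primary amine).
(A) has a dimethylamino group (-N(CH3)2) but the nitrogen has H0, not H2.
(B) contains a primary amino group (-NH2), which satisfies every atom and bond constraint.
(C) has a dimethylamino group (-N(CH3)2) but the nitrogen has H0, not H2.
(D) has a dimethylamino group (-N(CH3)2) but the nitrogen has H0, not H2.
So the answer is (B).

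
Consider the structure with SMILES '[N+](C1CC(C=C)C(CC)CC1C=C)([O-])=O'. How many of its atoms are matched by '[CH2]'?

Check the 15 heavy atoms by environment: 6× C (H1) → no; 5× C (H2) → match; 1× N (charge +1, H0) → no; 1× O (charge -1, H0) → no; 1× O (H0) → no; 1× C (H3) → no.
That gives 5 matching atoms.

5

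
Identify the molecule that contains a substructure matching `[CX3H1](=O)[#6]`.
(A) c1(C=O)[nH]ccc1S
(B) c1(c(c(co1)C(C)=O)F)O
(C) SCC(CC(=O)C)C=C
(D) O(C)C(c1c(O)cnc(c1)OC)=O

A

[CX3H1](=O)[#6] describes an sp2 carbon with one H, double-bonded to O and single-bonded to carbon (an aldehyde).
(A) contains an aldehyde (-CHO), which satisfies every atom and bond constraint.
(B) has an acetyl/ketone group (-C(=O)CH3) but the carbonyl carbon has H0 (two carbon neighbours), not H1.
(C) has an acetyl/ketone group (-C(=O)CH3) but the carbonyl carbon has H0 (two carbon neighbours), not H1.
(D) has a methyl-ester group (-C(=O)OCH3) but the carbonyl carbon has H0, not H1.
So the answer is (A).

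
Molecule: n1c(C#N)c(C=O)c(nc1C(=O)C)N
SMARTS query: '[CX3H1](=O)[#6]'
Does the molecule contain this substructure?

The pattern [CX3H1](=O)[#6] describes an sp2 carbon with one H, double-bonded to O and single-bonded to carbon — an aldehyde.
The molecule carries an aldehyde (-CHO), whose atoms satisfy every constraint of the query, so the pattern matches.

Yes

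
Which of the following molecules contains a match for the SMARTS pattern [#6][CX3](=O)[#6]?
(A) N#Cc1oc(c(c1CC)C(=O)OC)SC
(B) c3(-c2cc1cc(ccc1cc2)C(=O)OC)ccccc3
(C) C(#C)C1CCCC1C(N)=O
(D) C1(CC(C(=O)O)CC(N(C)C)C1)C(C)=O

D

[#6][CX3](=O)[#6] describes a carbonyl carbon (no H) flanked by two carbons (a ketone).
(A) has a methyl-ester group (-C(=O)OCH3) but one neighbour of the carbonyl carbon is O, not C.
(B) has a methyl-ester group (-C(=O)OCH3) but one neighbour of the carbonyl carbon is O, not C.
(C) has a primary amide (-C(=O)NH2) but one neighbour of the carbonyl carbon is N, not C.
(D) contains an acetyl/ketone group (-C(=O)CH3), which satisfies every atom and bond constraint.
So the answer is (D).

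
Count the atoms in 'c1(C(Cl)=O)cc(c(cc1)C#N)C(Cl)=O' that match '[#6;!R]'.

Check the 14 heavy atoms by environment: 6× c (aromatic, in 6-ring) → no; 3× C (acyclic) → match; 2× O (acyclic) → no; 2× Cl (acyclic) → no; 1× N (acyclic) → no.
That gives 3 matching atoms.

3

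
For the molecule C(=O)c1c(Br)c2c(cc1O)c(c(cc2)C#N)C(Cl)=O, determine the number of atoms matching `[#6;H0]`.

The query [#6;H0] means: any carbon with no attached hydrogen.
Check the 19 heavy atoms by environment: 7× c (aromatic, H0) → match; 3× c (aromatic, H1) → no; 2× C (H0) → match; 2× O (H0) → no; 1× Cl (H0) → no; 1× O (H1) → no; 1× N (H0) → no; 1× C (H1) → no; 1× Br (H0) → no.
Summing the matching environments: 7 + 2 = 9 matching atoms.

9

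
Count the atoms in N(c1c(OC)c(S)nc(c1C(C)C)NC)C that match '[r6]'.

6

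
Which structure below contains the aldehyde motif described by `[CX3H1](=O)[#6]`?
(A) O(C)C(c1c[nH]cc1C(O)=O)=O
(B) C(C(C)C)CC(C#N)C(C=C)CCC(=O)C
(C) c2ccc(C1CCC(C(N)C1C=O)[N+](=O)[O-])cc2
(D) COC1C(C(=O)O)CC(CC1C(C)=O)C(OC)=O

[CX3H1](=O)[#6] describes an sp2 carbon with one H, double-bonded to O and single-bonded to carbon (an aldehyde).
(A) has a methyl-ester group (-C(=O)OCH3) but the carbonyl carbon has H0, not H1.
(B) has an acetyl/ketone group (-C(=O)CH3) but the carbonyl carbon has H0 (two carbon neighbours), not H1.
(C) contains an aldehyde (-CHO), which satisfies every atom and bond constraint.
(D) has a methyl-ester group (-C(=O)OCH3) but the carbonyl carbon has H0, not H1.
So the answer is (C).

C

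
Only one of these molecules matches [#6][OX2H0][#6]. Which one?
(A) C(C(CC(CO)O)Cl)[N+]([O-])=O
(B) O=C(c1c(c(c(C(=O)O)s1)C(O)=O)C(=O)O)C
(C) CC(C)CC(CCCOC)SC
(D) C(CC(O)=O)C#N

[#6][OX2H0][#6] describes an aliphatic oxygen bridging two carbons with no H on the oxygen (an ether).
(A) has a hydroxyl group (-OH) but the oxygen has H1, not H0 bridging two carbons.
(B) has a carboxylic acid group (-C(=O)OH) but the -OH oxygen has H1; the =O is OX1, not OX2.
(C) contains a methoxy ether (-OCH3), which satisfies every atom and bond constraint.
(D) has a carboxylic acid group (-C(=O)OH) but the -OH oxygen has H1; the =O is OX1, not OX2.
So the answer is (C).

C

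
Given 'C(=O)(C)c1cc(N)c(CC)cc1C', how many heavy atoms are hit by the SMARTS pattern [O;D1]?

1

The query [O;D1] means: aliphatic oxygen bonded to exactly one heavy atom.
Check the 13 heavy atoms by environment: 4× c (aromatic, D3) → no; 2× c (aromatic, D2) → no; 3× C (D1) → no; 1× C (D2) → no; 1× C (D3) → no; 1× O (D1) → match; 1× N (D1) → no.
That gives 1 matching atom.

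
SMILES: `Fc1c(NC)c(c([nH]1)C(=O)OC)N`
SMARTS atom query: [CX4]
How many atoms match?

The query [CX4] means: C with X4: aliphatic carbon with exactly 4 total connections (bonds + H).
Check the 13 heavy atoms by environment: 1× n (aromatic, X3) → no; 4× c (aromatic, X3) → no; 2× N (X3) → no; 1× F (X1) → no; 1× C (X3) → no; 1× O (X1) → no; 1× O (X2) → no; 2× C (X4) → match.
That gives 2 matching atoms.

2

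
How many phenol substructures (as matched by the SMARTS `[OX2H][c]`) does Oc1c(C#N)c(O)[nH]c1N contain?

2

[OX2H][c] is the SMARTS for a phenol: a hydroxyl oxygen attached to an aromatic carbon.
The molecule carries 2 separate instances of a hydroxyl group (-OH) meeting every constraint; each maps to a distinct set of atoms, giving 2 matches.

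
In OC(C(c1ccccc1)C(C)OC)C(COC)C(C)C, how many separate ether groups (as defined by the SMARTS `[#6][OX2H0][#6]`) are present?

[#6][OX2H0][#6] is the SMARTS for an ether: an aliphatic oxygen bridging two carbons with no H on the oxygen.
The molecule carries 2 separate instances of a methoxy ether (-OCH3) meeting every constraint; each maps to a distinct set of atoms, giving 2 matches.

2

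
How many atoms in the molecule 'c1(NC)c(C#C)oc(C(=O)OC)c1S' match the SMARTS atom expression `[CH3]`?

2

The query [CH3] means: aliphatic carbon with exactly three hydrogens.
Check the 14 heavy atoms by environment: 1× o (aromatic, H0) → no; 4× c (aromatic, H0) → no; 1× N (H1) → no; 2× C (H3) → match; 2× C (H0) → no; 2× O (H0) → no; 1× S (H1) → no; 1× C (H1) → no.
That gives 2 matching atoms.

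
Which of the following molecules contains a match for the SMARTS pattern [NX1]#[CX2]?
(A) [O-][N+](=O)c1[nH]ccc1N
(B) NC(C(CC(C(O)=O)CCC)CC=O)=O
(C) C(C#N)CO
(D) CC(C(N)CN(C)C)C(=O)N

C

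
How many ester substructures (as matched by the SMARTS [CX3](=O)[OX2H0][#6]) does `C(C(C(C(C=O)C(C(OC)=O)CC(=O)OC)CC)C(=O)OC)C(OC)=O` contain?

[CX3](=O)[OX2H0][#6] is the SMARTS for an ester: a carbonyl carbon bonded to an oxygen that is itself bonded to carbon (no H on that O).
The molecule carries 4 separate instances of a methyl-ester group (-C(=O)OCH3) meeting every constraint; each maps to a distinct set of atoms, giving 4 matches.

4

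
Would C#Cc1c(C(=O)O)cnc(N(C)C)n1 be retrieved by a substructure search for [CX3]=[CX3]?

No

The pattern [CX3]=[CX3] describes a non-aromatic C=C double bond between two sp2 carbons — an alkene.
The closest candidate here is an ethynyl group (-C#CH), but the C-C bond is a triple bond, not a double bond. No other fragment satisfies the full query, so there is no match.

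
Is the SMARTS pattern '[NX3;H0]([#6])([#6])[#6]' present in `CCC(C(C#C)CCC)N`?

No

The pattern [NX3;H0]([#6])([#6])[#6] describes a trivalent nitrogen with no H, bonded to three carbons — a tertiary amine.
The closest candidate here is a primary amino group (-NH2), but the nitrogen has H2, not H0 with three carbons. No other fragment satisfies the full query, so there is no match.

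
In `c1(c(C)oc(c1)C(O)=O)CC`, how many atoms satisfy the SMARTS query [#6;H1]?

1

Check the 11 heavy atoms by environment: 1× o (aromatic, H0) → no; 3× c (aromatic, H0) → no; 1× c (aromatic, H1) → match; 1× C (H0) → no; 1× O (H0) → no; 1× O (H1) → no; 1× C (H2) → no; 2× C (H3) → no.
That gives 1 matching atom.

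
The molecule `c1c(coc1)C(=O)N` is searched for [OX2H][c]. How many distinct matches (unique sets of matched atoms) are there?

0

[OX2H][c] is the SMARTS for a phenol: a hydroxyl oxygen attached to an aromatic carbon.
No fragment in the molecule satisfies every constraint, giving 0 matches.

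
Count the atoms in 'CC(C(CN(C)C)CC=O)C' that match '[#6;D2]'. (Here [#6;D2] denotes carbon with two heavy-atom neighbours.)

3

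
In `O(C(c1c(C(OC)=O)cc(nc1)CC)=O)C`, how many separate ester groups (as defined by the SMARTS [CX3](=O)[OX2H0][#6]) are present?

[CX3](=O)[OX2H0][#6] is the SMARTS for an ester: a carbonyl carbon bonded to an oxygen that is itself bonded to carbon (no H on that O).
The molecule carries 2 separate instances of a methyl-ester group (-C(=O)OCH3) meeting every constraint; each maps to a distinct set of atoms, giving 2 matches.

2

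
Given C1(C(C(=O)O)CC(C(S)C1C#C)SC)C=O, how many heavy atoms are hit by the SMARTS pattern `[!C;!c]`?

5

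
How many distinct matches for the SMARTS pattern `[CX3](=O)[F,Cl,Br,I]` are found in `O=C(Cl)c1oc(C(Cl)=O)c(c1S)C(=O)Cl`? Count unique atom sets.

3

[CX3](=O)[F,Cl,Br,I] is the SMARTS for an acyl halide: a carbonyl carbon bonded to a halogen.
The molecule carries 3 separate instances of an acyl chloride (-C(=O)Cl) meeting every constraint; each maps to a distinct set of atoms, giving 3 matches.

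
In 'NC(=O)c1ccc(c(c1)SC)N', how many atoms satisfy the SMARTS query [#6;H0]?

4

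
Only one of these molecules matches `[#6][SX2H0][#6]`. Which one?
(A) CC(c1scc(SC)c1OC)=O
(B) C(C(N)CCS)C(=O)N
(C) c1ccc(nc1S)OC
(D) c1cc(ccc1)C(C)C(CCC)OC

A

[#6][SX2H0][#6] describes an aliphatic sulfur bridging two carbons with no H on the sulfur (a thioether).
(A) contains a methylthio ether (-SCH3), which satisfies every atom and bond constraint.
(B) has a thiol (-SH) but the sulfur has H1, not H0 bridging two carbons.
(C) has a methoxy ether (-OCH3) but the bridging atom is O, not S.
(D) has a methoxy ether (-OCH3) but the bridging atom is O, not S.
So the answer is (A).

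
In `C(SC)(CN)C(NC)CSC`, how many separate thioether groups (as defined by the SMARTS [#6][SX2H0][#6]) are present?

2

[#6][SX2H0][#6] is the SMARTS for a thioether: an aliphatic sulfur bridging two carbons with no H on the sulfur.
The molecule carries 2 separate instances of a methylthio ether (-SCH3) meeting every constraint; each maps to a distinct set of atoms, giving 2 matches.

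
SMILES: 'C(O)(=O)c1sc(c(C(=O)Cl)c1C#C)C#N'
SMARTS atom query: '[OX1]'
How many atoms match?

2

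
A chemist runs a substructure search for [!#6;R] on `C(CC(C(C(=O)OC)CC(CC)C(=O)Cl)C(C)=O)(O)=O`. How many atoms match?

The query [!#6;R] means: non-carbon atom that is part of a ring.
Check the 20 heavy atoms by environment: 13× C (acyclic) → no; 6× O (acyclic) → no; 1× Cl (acyclic) → no.
No environment satisfies the query, so 0 matching atoms.

0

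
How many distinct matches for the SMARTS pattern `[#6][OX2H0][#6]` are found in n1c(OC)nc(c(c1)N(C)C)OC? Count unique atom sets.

2

[#6][OX2H0][#6] is the SMARTS for an ether: an aliphatic oxygen bridging two carbons with no H on the oxygen.
The molecule carries 2 separate instances of a methoxy ether (-OCH3) meeting every constraint; each maps to a distinct set of atoms, giving 2 matches.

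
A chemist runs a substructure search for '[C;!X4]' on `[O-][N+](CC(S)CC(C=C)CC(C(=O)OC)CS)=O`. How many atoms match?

The query [C;!X4] means: aliphatic carbon that does not have four total connections.
Check the 18 heavy atoms by environment: 8× C (X4) → no; 3× C (X3) → match; 2× O (X1) → no; 1× O (X2) → no; 1× N (charge +1, X3) → no; 1× O (charge -1, X1) → no; 2× S (X2) → no.
That gives 3 matching atoms.

3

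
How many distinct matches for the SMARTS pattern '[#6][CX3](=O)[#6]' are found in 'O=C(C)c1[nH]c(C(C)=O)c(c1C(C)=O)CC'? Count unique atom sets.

[#6][CX3](=O)[#6] is the SMARTS for a ketone: a carbonyl carbon (no H) flanked by two carbons.
The molecule carries 3 separate instances of an acetyl/ketone group (-C(=O)CH3) meeting every constraint; each maps to a distinct set of atoms, giving 3 matches.

3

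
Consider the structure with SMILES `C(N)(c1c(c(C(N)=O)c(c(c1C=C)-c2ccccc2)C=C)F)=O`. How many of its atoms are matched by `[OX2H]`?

0

Check the 23 heavy atoms by environment: 7× c (aromatic, H0, X3) → no; 2× C (H0, X3) → no; 2× O (H0, X1) → no; 2× N (H2, X3) → no; 1× F (H0, X1) → no; 2× C (H1, X3) → no; 2× C (H2, X3) → no; 5× c (aromatic, H1, X3) → no.
No environment satisfies the query, so 0 matching atoms.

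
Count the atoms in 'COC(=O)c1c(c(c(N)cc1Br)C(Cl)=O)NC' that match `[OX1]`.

The query [OX1] means: aliphatic oxygen with one total connection — typically a carbonyl =O or an oxide.
Check the 17 heavy atoms by environment: 6× c (aromatic, X3) → no; 2× C (X3) → no; 2× O (X1) → match; 1× Cl (X1) → no; 2× N (X3) → no; 2× C (X4) → no; 1× Br (X1) → no; 1× O (X2) → no.
That gives 2 matching atoms.

2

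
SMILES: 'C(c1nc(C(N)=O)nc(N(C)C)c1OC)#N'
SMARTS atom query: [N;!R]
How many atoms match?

3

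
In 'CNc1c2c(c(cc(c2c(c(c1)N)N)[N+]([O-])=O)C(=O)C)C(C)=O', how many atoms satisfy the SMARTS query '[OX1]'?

4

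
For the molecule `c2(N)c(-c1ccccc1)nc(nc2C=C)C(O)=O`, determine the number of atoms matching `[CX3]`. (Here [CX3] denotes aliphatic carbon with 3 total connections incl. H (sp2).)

3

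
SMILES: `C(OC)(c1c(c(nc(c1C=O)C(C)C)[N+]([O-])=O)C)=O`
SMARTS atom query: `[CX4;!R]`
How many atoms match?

5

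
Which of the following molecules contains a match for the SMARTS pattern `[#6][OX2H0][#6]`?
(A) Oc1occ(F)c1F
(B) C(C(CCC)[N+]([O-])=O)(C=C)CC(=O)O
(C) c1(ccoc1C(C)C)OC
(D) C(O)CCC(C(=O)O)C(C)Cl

C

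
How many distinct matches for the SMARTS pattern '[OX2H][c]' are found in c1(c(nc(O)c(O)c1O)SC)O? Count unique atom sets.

4

[OX2H][c] is the SMARTS for a phenol: a hydroxyl oxygen attached to an aromatic carbon.
The molecule carries 4 separate instances of a hydroxyl group (-OH) meeting every constraint; each maps to a distinct set of atoms, giving 4 matches.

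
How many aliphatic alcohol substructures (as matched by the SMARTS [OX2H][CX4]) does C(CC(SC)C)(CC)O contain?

1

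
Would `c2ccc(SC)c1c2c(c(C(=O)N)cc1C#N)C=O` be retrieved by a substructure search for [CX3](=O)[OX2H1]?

No

The pattern [CX3](=O)[OX2H1] describes an sp2 carbon double-bonded to O and single-bonded to an -OH oxygen — a carboxylic acid.
The closest candidate here is a primary amide (-C(=O)NH2), but the carbonyl is bonded to N, not to an -OH oxygen. No other fragment satisfies the full query, so there is no match.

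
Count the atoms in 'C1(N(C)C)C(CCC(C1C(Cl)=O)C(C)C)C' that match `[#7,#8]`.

Check the 16 heavy atoms by environment: 13× C → no; 1× O → match; 1× Cl → no; 1× N → match.
Summing the matching environments: 1 + 1 = 2 matching atoms.

2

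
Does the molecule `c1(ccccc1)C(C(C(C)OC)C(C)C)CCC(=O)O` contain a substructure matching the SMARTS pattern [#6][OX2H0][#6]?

Yes

The pattern [#6][OX2H0][#6] describes an aliphatic oxygen bridging two carbons with no H on the oxygen — an ether.
The molecule carries a methoxy ether (-OCH3), whose atoms satisfy every constraint of the query, so the pattern matches.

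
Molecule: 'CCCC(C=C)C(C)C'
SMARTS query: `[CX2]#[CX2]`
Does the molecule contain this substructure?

The pattern [CX2]#[CX2] describes a carbon-carbon triple bond — an alkyne.
The closest candidate here is a vinyl group (-CH=CH2), but the C=C is a double bond; both carbons are CX3, not CX2. No other fragment satisfies the full query, so there is no match.

No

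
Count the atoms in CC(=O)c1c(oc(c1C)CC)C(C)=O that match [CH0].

The query [CH0] means: aliphatic carbon with no attached hydrogen.
Check the 14 heavy atoms by environment: 1× o (aromatic, H0) → no; 4× c (aromatic, H0) → no; 2× C (H0) → match; 2× O (H0) → no; 4× C (H3) → no; 1× C (H2) → no.
That gives 2 matching atoms.

2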